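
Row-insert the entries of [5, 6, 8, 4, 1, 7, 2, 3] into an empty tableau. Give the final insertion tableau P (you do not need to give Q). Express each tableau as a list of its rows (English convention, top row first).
Insert 5: appended to row 1. P = [[5]].
Insert 6: appended to row 1. P = [[5, 6]].
Insert 8: appended to row 1. P = [[5, 6, 8]].
Insert 4: 4 bumps 5 from row 1; 5 starts row 2. P = [[4, 6, 8], [5]].
Insert 1: 1 bumps 4 from row 1; 4 bumps 5 from row 2; 5 starts row 3. P = [[1, 6, 8], [4], [5]].
Insert 7: 7 bumps 8 from row 1; 8 appends to row 2. P = [[1, 6, 7], [4, 8], [5]].
Insert 2: 2 bumps 6 from row 1; 6 bumps 8 from row 2; 8 appends to row 3. P = [[1, 2, 7], [4, 6], [5, 8]].
Insert 3: 3 bumps 7 from row 1; 7 appends to row 2. P = [[1, 2, 3], [4, 6, 7], [5, 8]].

So P = [[1, 2, 3], [4, 6, 7], [5, 8]].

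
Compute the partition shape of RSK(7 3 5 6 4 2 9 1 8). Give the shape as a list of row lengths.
Row-insert each entry into an empty tableau.

After inserting 7: P = [[7]].
After inserting 3: P = [[3], [7]].
After inserting 5: P = [[3, 5], [7]].
After inserting 6: P = [[3, 5, 6], [7]].
After inserting 4: P = [[3, 4, 6], [5], [7]].
After inserting 2: P = [[2, 4, 6], [3], [5], [7]].
After inserting 9: P = [[2, 4, 6, 9], [3], [5], [7]].
After inserting 1: P = [[1, 4, 6, 9], [2], [3], [5], [7]].
After inserting 8: P = [[1, 4, 6, 8], [2, 9], [3], [5], [7]].

The final insertion tableau P = [[1, 4, 6, 8], [2, 9], [3], [5], [7]] has shape [4, 2, 1, 1, 1].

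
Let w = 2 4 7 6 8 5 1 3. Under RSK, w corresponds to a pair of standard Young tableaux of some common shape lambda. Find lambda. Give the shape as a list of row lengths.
Row-insert each entry into an empty tableau.

After inserting 2: P = [[2]].
After inserting 4: P = [[2, 4]].
After inserting 7: P = [[2, 4, 7]].
After inserting 6: P = [[2, 4, 6], [7]].
After inserting 8: P = [[2, 4, 6, 8], [7]].
After inserting 5: P = [[2, 4, 5, 8], [6], [7]].
After inserting 1: P = [[1, 4, 5, 8], [2], [6], [7]].
After inserting 3: P = [[1, 3, 5, 8], [2, 4], [6], [7]].

The final insertion tableau P = [[1, 3, 5, 8], [2, 4], [6], [7]] has shape [4, 2, 1, 1].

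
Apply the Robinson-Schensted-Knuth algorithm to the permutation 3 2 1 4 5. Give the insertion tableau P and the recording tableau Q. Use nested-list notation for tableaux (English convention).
Insert each entry of the permutation into P by Schensted row insertion, recording in Q the position of each new cell.

Insert 3: appended to row 1. P = [[3]].
Insert 2: 2 bumps 3 from row 1; 3 starts row 2. P = [[2], [3]].
Insert 1: 1 bumps 2 from row 1; 2 bumps 3 from row 2; 3 starts row 3. P = [[1], [2], [3]].
Insert 4: appended to row 1. P = [[1, 4], [2], [3]].
Insert 5: appended to row 1. P = [[1, 4, 5], [2], [3]].

So P = [[1, 4, 5], [2], [3]], Q = [[1, 4, 5], [2], [3]].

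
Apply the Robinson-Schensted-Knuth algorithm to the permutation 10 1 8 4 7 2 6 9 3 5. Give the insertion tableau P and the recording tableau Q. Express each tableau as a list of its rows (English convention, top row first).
P = [[1, 2, 3, 5], [4, 6, 9], [7], [8], [10]], Q = [[1, 3, 5, 8], [2, 7, 10], [4], [6], [9]]

Insert each entry of the permutation into P by Schensted row insertion, recording in Q the position of each new cell.

After inserting 10: P = [[10]].
After inserting 1: P = [[1], [10]].
After inserting 8: P = [[1, 8], [10]].
After inserting 4: P = [[1, 4], [8], [10]].
After inserting 7: P = [[1, 4, 7], [8], [10]].
After inserting 2: P = [[1, 2, 7], [4], [8], [10]].
After inserting 6: P = [[1, 2, 6], [4, 7], [8], [10]].
After inserting 9: P = [[1, 2, 6, 9], [4, 7], [8], [10]].
After inserting 3: P = [[1, 2, 3, 9], [4, 6], [7], [8], [10]].
After inserting 5: P = [[1, 2, 3, 5], [4, 6, 9], [7], [8], [10]].

So P = [[1, 2, 3, 5], [4, 6, 9], [7], [8], [10]], Q = [[1, 3, 5, 8], [2, 7, 10], [4], [6], [9]].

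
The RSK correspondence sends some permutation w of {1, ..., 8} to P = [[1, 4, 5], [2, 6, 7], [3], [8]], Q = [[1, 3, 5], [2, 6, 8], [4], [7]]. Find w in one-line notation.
8 3 6 2 7 4 1 5

Reverse the RSK construction: for i from n down to 1, find the cell of Q containing i, remove the entry at that cell from P, and reverse-bump it up through P; the value ejected from row 1 is w(i).

Step i=8: Q has 8 at row 2, column 3; remove 7 from row 2 of P and reverse-bump: 7 enters row 1 and ejects 5. So w(8) = 5. P is now [[1, 4, 7], [2, 6], [3], [8]].
Step i=7: Q has 7 at row 4, column 1; remove 8 from row 4 of P and reverse-bump: 8 enters row 3 and ejects 3; 3 enters row 2 and ejects 2; 2 enters row 1 and ejects 1. So w(7) = 1. P is now [[2, 4, 7], [3, 6], [8]].
Step i=6: Q has 6 at row 2, column 2; remove 6 from row 2 of P and reverse-bump: 6 enters row 1 and ejects 4. So w(6) = 4. P is now [[2, 6, 7], [3], [8]].
Step i=5: Q has 5 at row 1, column 3; remove that cell from P, ejecting 7. So w(5) = 7. P is now [[2, 6], [3], [8]].
Step i=4: Q has 4 at row 3, column 1; remove 8 from row 3 of P and reverse-bump: 8 enters row 2 and ejects 3; 3 enters row 1 and ejects 2. So w(4) = 2. P is now [[3, 6], [8]].
Step i=3: Q has 3 at row 1, column 2; remove that cell from P, ejecting 6. So w(3) = 6. P is now [[3], [8]].
Step i=2: Q has 2 at row 2, column 1; remove 8 from row 2 of P and reverse-bump: 8 enters row 1 and ejects 3. So w(2) = 3. P is now [[8]].
Step i=1: Q has 1 at row 1, column 1; remove that cell from P, ejecting 8. So w(1) = 8. P is now [].

So w = 8 3 6 2 7 4 1 5.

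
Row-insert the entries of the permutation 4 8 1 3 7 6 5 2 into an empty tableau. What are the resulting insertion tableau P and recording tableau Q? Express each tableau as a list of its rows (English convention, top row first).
Insert each entry of the permutation into P by Schensted row insertion, recording in Q the position of each new cell.

Insert 4: appended to row 1. P = [[4]].
Insert 8: appended to row 1. P = [[4, 8]].
Insert 1: 1 bumps 4 from row 1; 4 starts row 2. P = [[1, 8], [4]].
Insert 3: 3 bumps 8 from row 1; 8 appends to row 2. P = [[1, 3], [4, 8]].
Insert 7: appended to row 1. P = [[1, 3, 7], [4, 8]].
Insert 6: 6 bumps 7 from row 1; 7 bumps 8 from row 2; 8 starts row 3. P = [[1, 3, 6], [4, 7], [8]].
Insert 5: 5 bumps 6 from row 1; 6 bumps 7 from row 2; 7 bumps 8 from row 3; 8 starts row 4. P = [[1, 3, 5], [4, 6], [7], [8]].
Insert 2: 2 bumps 3 from row 1; 3 bumps 4 from row 2; 4 bumps 7 from row 3; 7 bumps 8 from row 4; 8 starts row 5. P = [[1, 2, 5], [3, 6], [4], [7], [8]].

So P = [[1, 2, 5], [3, 6], [4], [7], [8]], Q = [[1, 2, 5], [3, 4], [6], [7], [8]].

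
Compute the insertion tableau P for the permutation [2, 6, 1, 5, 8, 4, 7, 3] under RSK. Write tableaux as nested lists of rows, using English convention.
P = [[1, 3, 7], [2, 4, 8], [5], [6]]

After inserting 2: P = [[2]].
After inserting 6: P = [[2, 6]].
After inserting 1: P = [[1, 6], [2]].
After inserting 5: P = [[1, 5], [2, 6]].
After inserting 8: P = [[1, 5, 8], [2, 6]].
After inserting 4: P = [[1, 4, 8], [2, 5], [6]].
After inserting 7: P = [[1, 4, 7], [2, 5, 8], [6]].
After inserting 3: P = [[1, 3, 7], [2, 4, 8], [5], [6]].

So P = [[1, 3, 7], [2, 4, 8], [5], [6]].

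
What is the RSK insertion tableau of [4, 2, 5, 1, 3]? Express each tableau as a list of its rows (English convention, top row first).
P = [[1, 3], [2, 5], [4]]

Insert 4: appended to row 1. P = [[4]].
Insert 2: 2 bumps 4 from row 1; 4 starts row 2. P = [[2], [4]].
Insert 5: appended to row 1. P = [[2, 5], [4]].
Insert 1: 1 bumps 2 from row 1; 2 bumps 4 from row 2; 4 starts row 3. P = [[1, 5], [2], [4]].
Insert 3: 3 bumps 5 from row 1; 5 appends to row 2. P = [[1, 3], [2, 5], [4]].

So P = [[1, 3], [2, 5], [4]].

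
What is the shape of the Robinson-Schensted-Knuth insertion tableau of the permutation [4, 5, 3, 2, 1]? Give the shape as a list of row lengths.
RSK row insertion gives P = [[1, 5], [2], [3], [4]], which has shape [2, 1, 1, 1].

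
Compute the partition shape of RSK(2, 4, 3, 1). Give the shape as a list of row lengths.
Row-insert each entry into an empty tableau.

After inserting 2: P = [[2]].
After inserting 4: P = [[2, 4]].
After inserting 3: P = [[2, 3], [4]].
After inserting 1: P = [[1, 3], [2], [4]].

The final insertion tableau P = [[1, 3], [2], [4]] has shape [2, 1, 1].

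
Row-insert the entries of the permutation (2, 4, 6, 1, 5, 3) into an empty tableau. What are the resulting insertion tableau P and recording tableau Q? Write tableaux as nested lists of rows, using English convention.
Insert each entry of the permutation into P by Schensted row insertion, recording in Q the position of each new cell.

Insert 2: appended to row 1. P = [[2]].
Insert 4: appended to row 1. P = [[2, 4]].
Insert 6: appended to row 1. P = [[2, 4, 6]].
Insert 1: 1 bumps 2 from row 1; 2 starts row 2. P = [[1, 4, 6], [2]].
Insert 5: 5 bumps 6 from row 1; 6 appends to row 2. P = [[1, 4, 5], [2, 6]].
Insert 3: 3 bumps 4 from row 1; 4 bumps 6 from row 2; 6 starts row 3. P = [[1, 3, 5], [2, 4], [6]].

So P = [[1, 3, 5], [2, 4], [6]], Q = [[1, 2, 3], [4, 5], [6]].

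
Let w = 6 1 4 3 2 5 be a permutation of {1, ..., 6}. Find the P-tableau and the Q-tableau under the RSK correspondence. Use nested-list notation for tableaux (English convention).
Insert each entry of the permutation into P by Schensted row insertion, recording in Q the position of each new cell.

Insert 6: appended to row 1. P = [[6]].
Insert 1: 1 bumps 6 from row 1; 6 starts row 2. P = [[1], [6]].
Insert 4: appended to row 1. P = [[1, 4], [6]].
Insert 3: 3 bumps 4 from row 1; 4 bumps 6 from row 2; 6 starts row 3. P = [[1, 3], [4], [6]].
Insert 2: 2 bumps 3 from row 1; 3 bumps 4 from row 2; 4 bumps 6 from row 3; 6 starts row 4. P = [[1, 2], [3], [4], [6]].
Insert 5: appended to row 1. P = [[1, 2, 5], [3], [4], [6]].

So P = [[1, 2, 5], [3], [4], [6]], Q = [[1, 3, 6], [2], [4], [5]].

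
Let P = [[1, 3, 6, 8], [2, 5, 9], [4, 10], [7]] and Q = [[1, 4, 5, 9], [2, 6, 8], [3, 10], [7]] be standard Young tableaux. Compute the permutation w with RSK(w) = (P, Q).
Reverse the RSK construction: for i from n down to 1, find the cell of Q containing i, remove the entry at that cell from P, and reverse-bump it up through P; the value ejected from row 1 is w(i).

Step i=10: Q has 10 at row 3, column 2; remove 10 from row 3 of P and reverse-bump: 10 enters row 2 and ejects 9; 9 enters row 1 and ejects 8. So w(10) = 8. P is now [[1, 3, 6, 9], [2, 5, 10], [4], [7]].
Step i=9: Q has 9 at row 1, column 4; remove that cell from P, ejecting 9. So w(9) = 9. P is now [[1, 3, 6], [2, 5, 10], [4], [7]].
Step i=8: Q has 8 at row 2, column 3; remove 10 from row 2 of P and reverse-bump: 10 enters row 1 and ejects 6. So w(8) = 6. P is now [[1, 3, 10], [2, 5], [4], [7]].
Step i=7: Q has 7 at row 4, column 1; remove 7 from row 4 of P and reverse-bump: 7 enters row 3 and ejects 4; 4 enters row 2 and ejects 2; 2 enters row 1 and ejects 1. So w(7) = 1. P is now [[2, 3, 10], [4, 5], [7]].
Step i=6: Q has 6 at row 2, column 2; remove 5 from row 2 of P and reverse-bump: 5 enters row 1 and ejects 3. So w(6) = 3. P is now [[2, 5, 10], [4], [7]].
Step i=5: Q has 5 at row 1, column 3; remove that cell from P, ejecting 10. So w(5) = 10. P is now [[2, 5], [4], [7]].
Step i=4: Q has 4 at row 1, column 2; remove that cell from P, ejecting 5. So w(4) = 5. P is now [[2], [4], [7]].
Step i=3: Q has 3 at row 3, column 1; remove 7 from row 3 of P and reverse-bump: 7 enters row 2 and ejects 4; 4 enters row 1 and ejects 2. So w(3) = 2. P is now [[4], [7]].
Step i=2: Q has 2 at row 2, column 1; remove 7 from row 2 of P and reverse-bump: 7 enters row 1 and ejects 4. So w(2) = 4. P is now [[7]].
Step i=1: Q has 1 at row 1, column 1; remove that cell from P, ejecting 7. So w(1) = 7. P is now [].

So w = 7 4 2 5 10 3 1 6 9 8.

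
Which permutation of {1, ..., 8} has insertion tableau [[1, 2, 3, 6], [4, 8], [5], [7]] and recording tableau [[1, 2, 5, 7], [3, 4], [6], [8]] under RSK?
7 8 1 2 5 4 6 3

Reverse the RSK construction: for i from n down to 1, find the cell of Q containing i, remove the entry at that cell from P, and reverse-bump it up through P; the value ejected from row 1 is w(i).

Step i=8: Q has 8 at row 4, column 1; remove 7 from row 4 of P and reverse-bump: 7 enters row 3 and ejects 5; 5 enters row 2 and ejects 4; 4 enters row 1 and ejects 3. So w(8) = 3. P is now [[1, 2, 4, 6], [5, 8], [7]].
Step i=7: Q has 7 at row 1, column 4; remove that cell from P, ejecting 6. So w(7) = 6. P is now [[1, 2, 4], [5, 8], [7]].
Step i=6: Q has 6 at row 3, column 1; remove 7 from row 3 of P and reverse-bump: 7 enters row 2 and ejects 5; 5 enters row 1 and ejects 4. So w(6) = 4. P is now [[1, 2, 5], [7, 8]].
Step i=5: Q has 5 at row 1, column 3; remove that cell from P, ejecting 5. So w(5) = 5. P is now [[1, 2], [7, 8]].
Step i=4: Q has 4 at row 2, column 2; remove 8 from row 2 of P and reverse-bump: 8 enters row 1 and ejects 2. So w(4) = 2. P is now [[1, 8], [7]].
Step i=3: Q has 3 at row 2, column 1; remove 7 from row 2 of P and reverse-bump: 7 enters row 1 and ejects 1. So w(3) = 1. P is now [[7, 8]].
Step i=2: Q has 2 at row 1, column 2; remove that cell from P, ejecting 8. So w(2) = 8. P is now [[7]].
Step i=1: Q has 1 at row 1, column 1; remove that cell from P, ejecting 7. So w(1) = 7. P is now [].

So w = 7 8 1 2 5 4 6 3.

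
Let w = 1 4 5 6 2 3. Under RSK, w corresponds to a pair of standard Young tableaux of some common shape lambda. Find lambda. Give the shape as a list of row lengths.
[4, 2]

Row-insert each entry into an empty tableau.

After inserting 1: P = [[1]].
After inserting 4: P = [[1, 4]].
After inserting 5: P = [[1, 4, 5]].
After inserting 6: P = [[1, 4, 5, 6]].
After inserting 2: P = [[1, 2, 5, 6], [4]].
After inserting 3: P = [[1, 2, 3, 6], [4, 5]].

The final insertion tableau P = [[1, 2, 3, 6], [4, 5]] has shape [4, 2].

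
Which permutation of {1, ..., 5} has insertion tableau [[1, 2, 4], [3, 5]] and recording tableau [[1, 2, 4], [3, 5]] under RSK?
Reverse the RSK construction: for i from n down to 1, find the cell of Q containing i, remove the entry at that cell from P, and reverse-bump it up through P; the value ejected from row 1 is w(i).

Step i=5: Q has 5 at row 2, column 2; remove 5 from row 2 of P and reverse-bump: 5 enters row 1 and ejects 4. So w(5) = 4. P is now [[1, 2, 5], [3]].
Step i=4: Q has 4 at row 1, column 3; remove that cell from P, ejecting 5. So w(4) = 5. P is now [[1, 2], [3]].
Step i=3: Q has 3 at row 2, column 1; remove 3 from row 2 of P and reverse-bump: 3 enters row 1 and ejects 2. So w(3) = 2. P is now [[1, 3]].
Step i=2: Q has 2 at row 1, column 2; remove that cell from P, ejecting 3. So w(2) = 3. P is now [[1]].
Step i=1: Q has 1 at row 1, column 1; remove that cell from P, ejecting 1. So w(1) = 1. P is now [].

So w = 1 3 2 5 4.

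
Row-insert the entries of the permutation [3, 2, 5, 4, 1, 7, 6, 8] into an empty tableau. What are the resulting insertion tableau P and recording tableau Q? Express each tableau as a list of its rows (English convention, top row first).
Insert each entry of the permutation into P by Schensted row insertion, recording in Q the position of each new cell.

Insert 3: appended to row 1. P = [[3]].
Insert 2: 2 bumps 3 from row 1; 3 starts row 2. P = [[2], [3]].
Insert 5: appended to row 1. P = [[2, 5], [3]].
Insert 4: 4 bumps 5 from row 1; 5 appends to row 2. P = [[2, 4], [3, 5]].
Insert 1: 1 bumps 2 from row 1; 2 bumps 3 from row 2; 3 starts row 3. P = [[1, 4], [2, 5], [3]].
Insert 7: appended to row 1. P = [[1, 4, 7], [2, 5], [3]].
Insert 6: 6 bumps 7 from row 1; 7 appends to row 2. P = [[1, 4, 6], [2, 5, 7], [3]].
Insert 8: appended to row 1. P = [[1, 4, 6, 8], [2, 5, 7], [3]].

So P = [[1, 4, 6, 8], [2, 5, 7], [3]], Q = [[1, 3, 6, 8], [2, 4, 7], [5]].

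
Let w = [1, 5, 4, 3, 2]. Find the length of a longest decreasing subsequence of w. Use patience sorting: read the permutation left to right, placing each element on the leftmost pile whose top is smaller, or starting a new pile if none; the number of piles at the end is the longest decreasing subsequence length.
4

1: new pile. tops = [1]
5: onto pile 1 (replacing 1). tops = [5]
4: new pile. tops = [5, 4]
3: new pile. tops = [5, 4, 3]
2: new pile. tops = [5, 4, 3, 2]

4 piles, so the longest decreasing subsequence has length 4.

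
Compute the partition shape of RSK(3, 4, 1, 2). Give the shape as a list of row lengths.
Row-insert each entry into an empty tableau.

After inserting 3: P = [[3]].
After inserting 4: P = [[3, 4]].
After inserting 1: P = [[1, 4], [3]].
After inserting 2: P = [[1, 2], [3, 4]].

The final insertion tableau P = [[1, 2], [3, 4]] has shape [2, 2].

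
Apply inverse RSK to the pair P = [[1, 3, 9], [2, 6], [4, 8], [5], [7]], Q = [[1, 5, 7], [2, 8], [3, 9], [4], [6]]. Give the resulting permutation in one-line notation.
Reverse the RSK construction: for i from n down to 1, find the cell of Q containing i, remove the entry at that cell from P, and reverse-bump it up through P; the value ejected from row 1 is w(i).

Step i=9: Q has 9 at row 3, column 2; remove 8 from row 3 of P and reverse-bump: 8 enters row 2 and ejects 6; 6 enters row 1 and ejects 3. So w(9) = 3. P is now [[1, 6, 9], [2, 8], [4], [5], [7]].
Step i=8: Q has 8 at row 2, column 2; remove 8 from row 2 of P and reverse-bump: 8 enters row 1 and ejects 6. So w(8) = 6. P is now [[1, 8, 9], [2], [4], [5], [7]].
Step i=7: Q has 7 at row 1, column 3; remove that cell from P, ejecting 9. So w(7) = 9. P is now [[1, 8], [2], [4], [5], [7]].
Step i=6: Q has 6 at row 5, column 1; remove 7 from row 5 of P and reverse-bump: 7 enters row 4 and ejects 5; 5 enters row 3 and ejects 4; 4 enters row 2 and ejects 2; 2 enters row 1 and ejects 1. So w(6) = 1. P is now [[2, 8], [4], [5], [7]].
Step i=5: Q has 5 at row 1, column 2; remove that cell from P, ejecting 8. So w(5) = 8. P is now [[2], [4], [5], [7]].
Step i=4: Q has 4 at row 4, column 1; remove 7 from row 4 of P and reverse-bump: 7 enters row 3 and ejects 5; 5 enters row 2 and ejects 4; 4 enters row 1 and ejects 2. So w(4) = 2. P is now [[4], [5], [7]].
Step i=3: Q has 3 at row 3, column 1; remove 7 from row 3 of P and reverse-bump: 7 enters row 2 and ejects 5; 5 enters row 1 and ejects 4. So w(3) = 4. P is now [[5], [7]].
Step i=2: Q has 2 at row 2, column 1; remove 7 from row 2 of P and reverse-bump: 7 enters row 1 and ejects 5. So w(2) = 5. P is now [[7]].
Step i=1: Q has 1 at row 1, column 1; remove that cell from P, ejecting 7. So w(1) = 7. P is now [].

So w = 7 5 4 2 8 1 9 6 3.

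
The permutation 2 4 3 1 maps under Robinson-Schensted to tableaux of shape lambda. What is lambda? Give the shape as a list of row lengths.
[2, 1, 1]

Row-insert each entry into an empty tableau.

After inserting 2: P = [[2]].
After inserting 4: P = [[2, 4]].
After inserting 3: P = [[2, 3], [4]].
After inserting 1: P = [[1, 3], [2], [4]].

The final insertion tableau P = [[1, 3], [2], [4]] has shape [2, 1, 1].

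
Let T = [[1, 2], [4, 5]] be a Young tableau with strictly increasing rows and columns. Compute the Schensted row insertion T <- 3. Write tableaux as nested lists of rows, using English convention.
[[1, 2, 3], [4, 5]]

3 is larger than every entry of row 1, so it is appended to row 1. The new tableau is [[1, 2, 3], [4, 5]].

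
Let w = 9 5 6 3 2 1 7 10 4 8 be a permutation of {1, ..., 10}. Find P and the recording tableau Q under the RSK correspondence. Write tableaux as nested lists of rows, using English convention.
P = [[1, 4, 7, 8], [2, 6, 10], [3], [5], [9]], Q = [[1, 3, 7, 8], [2, 9, 10], [4], [5], [6]]

Insert each entry of the permutation into P by Schensted row insertion, recording in Q the position of each new cell.

After inserting 9: P = [[9]].
After inserting 5: P = [[5], [9]].
After inserting 6: P = [[5, 6], [9]].
After inserting 3: P = [[3, 6], [5], [9]].
After inserting 2: P = [[2, 6], [3], [5], [9]].
After inserting 1: P = [[1, 6], [2], [3], [5], [9]].
After inserting 7: P = [[1, 6, 7], [2], [3], [5], [9]].
After inserting 10: P = [[1, 6, 7, 10], [2], [3], [5], [9]].
After inserting 4: P = [[1, 4, 7, 10], [2, 6], [3], [5], [9]].
After inserting 8: P = [[1, 4, 7, 8], [2, 6, 10], [3], [5], [9]].

So P = [[1, 4, 7, 8], [2, 6, 10], [3], [5], [9]], Q = [[1, 3, 7, 8], [2, 9, 10], [4], [5], [6]].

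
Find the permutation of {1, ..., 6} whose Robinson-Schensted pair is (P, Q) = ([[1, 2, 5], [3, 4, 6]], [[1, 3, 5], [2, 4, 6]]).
3 1 4 2 6 5

Reverse RSK: for i = n, n-1, ..., 1, locate i in Q, remove the corresponding corner cell from P, and reverse-bump its entry up through P; the value ejected from row 1 is w(i).

So w = 3 1 4 2 6 5.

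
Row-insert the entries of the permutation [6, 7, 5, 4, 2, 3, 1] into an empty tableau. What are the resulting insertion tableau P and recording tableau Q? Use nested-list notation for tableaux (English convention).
Insert each entry of the permutation into P by Schensted row insertion, recording in Q the position of each new cell.

Insert 6: appended to row 1. P = [[6]], Q = [[1]].
Insert 7: appended to row 1. P = [[6, 7]], Q = [[1, 2]].
Insert 5: 5 bumps 6 from row 1; 6 starts row 2. P = [[5, 7], [6]], Q = [[1, 2], [3]].
Insert 4: 4 bumps 5 from row 1; 5 bumps 6 from row 2; 6 starts row 3. P = [[4, 7], [5], [6]], Q = [[1, 2], [3], [4]].
Insert 2: 2 bumps 4 from row 1; 4 bumps 5 from row 2; 5 bumps 6 from row 3; 6 starts row 4. P = [[2, 7], [4], [5], [6]], Q = [[1, 2], [3], [4], [5]].
Insert 3: 3 bumps 7 from row 1; 7 appends to row 2. P = [[2, 3], [4, 7], [5], [6]], Q = [[1, 2], [3, 6], [4], [5]].
Insert 1: 1 bumps 2 from row 1; 2 bumps 4 from row 2; 4 bumps 5 from row 3; 5 bumps 6 from row 4; 6 starts row 5. P = [[1, 3], [2, 7], [4], [5], [6]], Q = [[1, 2], [3, 6], [4], [5], [7]].

So P = [[1, 3], [2, 7], [4], [5], [6]], Q = [[1, 2], [3, 6], [4], [5], [7]].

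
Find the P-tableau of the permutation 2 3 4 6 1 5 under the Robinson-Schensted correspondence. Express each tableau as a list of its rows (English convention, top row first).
Insert 2: appended to row 1. P = [[2]].
Insert 3: appended to row 1. P = [[2, 3]].
Insert 4: appended to row 1. P = [[2, 3, 4]].
Insert 6: appended to row 1. P = [[2, 3, 4, 6]].
Insert 1: 1 bumps 2 from row 1; 2 starts row 2. P = [[1, 3, 4, 6], [2]].
Insert 5: 5 bumps 6 from row 1; 6 appends to row 2. P = [[1, 3, 4, 5], [2, 6]].

So P = [[1, 3, 4, 5], [2, 6]].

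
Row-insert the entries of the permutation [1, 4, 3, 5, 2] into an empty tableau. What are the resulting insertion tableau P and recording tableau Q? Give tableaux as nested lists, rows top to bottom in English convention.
P = [[1, 2, 5], [3], [4]], Q = [[1, 2, 4], [3], [5]]

Insert each entry of the permutation into P by Schensted row insertion, recording in Q the position of each new cell.

Insert 1: appended to row 1. P = [[1]].
Insert 4: appended to row 1. P = [[1, 4]].
Insert 3: 3 bumps 4 from row 1; 4 starts row 2. P = [[1, 3], [4]].
Insert 5: appended to row 1. P = [[1, 3, 5], [4]].
Insert 2: 2 bumps 3 from row 1; 3 bumps 4 from row 2; 4 starts row 3. P = [[1, 2, 5], [3], [4]].

So P = [[1, 2, 5], [3], [4]], Q = [[1, 2, 4], [3], [5]].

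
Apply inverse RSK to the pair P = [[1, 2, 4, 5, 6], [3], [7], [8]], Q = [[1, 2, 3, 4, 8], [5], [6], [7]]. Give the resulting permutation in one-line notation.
Reverse RSK: for i = n, n-1, ..., 1, locate i in Q, remove the corresponding corner cell from P, and reverse-bump its entry up through P; the value ejected from row 1 is w(i).

So w = 1 3 4 8 7 5 2 6.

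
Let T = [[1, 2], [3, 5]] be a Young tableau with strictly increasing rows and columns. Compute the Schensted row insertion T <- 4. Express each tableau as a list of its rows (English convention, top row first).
[[1, 2, 4], [3, 5]]

4 is larger than every entry of row 1, so it is appended to row 1. The new tableau is [[1, 2, 4], [3, 5]].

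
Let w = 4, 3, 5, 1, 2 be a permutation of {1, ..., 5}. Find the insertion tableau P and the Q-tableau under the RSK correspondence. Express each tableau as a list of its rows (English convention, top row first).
Insert each entry of the permutation into P by Schensted row insertion, recording in Q the position of each new cell.

Insert 4: appended to row 1. P = [[4]], Q = [[1]].
Insert 3: 3 bumps 4 from row 1; 4 starts row 2. P = [[3], [4]], Q = [[1], [2]].
Insert 5: appended to row 1. P = [[3, 5], [4]], Q = [[1, 3], [2]].
Insert 1: 1 bumps 3 from row 1; 3 bumps 4 from row 2; 4 starts row 3. P = [[1, 5], [3], [4]], Q = [[1, 3], [2], [4]].
Insert 2: 2 bumps 5 from row 1; 5 appends to row 2. P = [[1, 2], [3, 5], [4]], Q = [[1, 3], [2, 5], [4]].

So P = [[1, 2], [3, 5], [4]], Q = [[1, 3], [2, 5], [4]].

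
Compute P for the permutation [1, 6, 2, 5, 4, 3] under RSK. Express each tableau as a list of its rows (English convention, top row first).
After inserting 1: P = [[1]].
After inserting 6: P = [[1, 6]].
After inserting 2: P = [[1, 2], [6]].
After inserting 5: P = [[1, 2, 5], [6]].
After inserting 4: P = [[1, 2, 4], [5], [6]].
After inserting 3: P = [[1, 2, 3], [4], [5], [6]].

So P = [[1, 2, 3], [4], [5], [6]].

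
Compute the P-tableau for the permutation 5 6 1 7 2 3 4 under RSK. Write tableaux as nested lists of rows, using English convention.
P = [[1, 2, 3, 4], [5, 6, 7]]

Insert 5: appended to row 1. P = [[5]].
Insert 6: appended to row 1. P = [[5, 6]].
Insert 1: 1 bumps 5 from row 1; 5 starts row 2. P = [[1, 6], [5]].
Insert 7: appended to row 1. P = [[1, 6, 7], [5]].
Insert 2: 2 bumps 6 from row 1; 6 appends to row 2. P = [[1, 2, 7], [5, 6]].
Insert 3: 3 bumps 7 from row 1; 7 appends to row 2. P = [[1, 2, 3], [5, 6, 7]].
Insert 4: appended to row 1. P = [[1, 2, 3, 4], [5, 6, 7]].

So P = [[1, 2, 3, 4], [5, 6, 7]].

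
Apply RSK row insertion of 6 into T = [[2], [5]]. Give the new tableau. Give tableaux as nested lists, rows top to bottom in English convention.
[[2, 6], [5]]

6 is larger than every entry of row 1, so it is appended to row 1. The new tableau is [[2, 6], [5]].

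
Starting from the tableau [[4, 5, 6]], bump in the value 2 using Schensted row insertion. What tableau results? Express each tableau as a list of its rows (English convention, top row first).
[[2, 5, 6], [4]]

In row 1, 2 replaces 4 (the leftmost entry greater than 2); 4 is bumped to row 2. 4 starts a new row 2. The new tableau is [[2, 5, 6], [4]].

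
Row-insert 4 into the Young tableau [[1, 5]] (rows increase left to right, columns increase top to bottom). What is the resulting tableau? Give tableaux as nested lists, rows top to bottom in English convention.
[[1, 4], [5]]

In row 1, 4 replaces 5 (the leftmost entry greater than 4); 5 is bumped to row 2. 5 starts a new row 2. The new tableau is [[1, 4], [5]].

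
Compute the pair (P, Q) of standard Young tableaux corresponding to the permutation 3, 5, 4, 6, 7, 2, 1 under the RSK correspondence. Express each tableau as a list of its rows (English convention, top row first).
P = [[1, 4, 6, 7], [2], [3], [5]], Q = [[1, 2, 4, 5], [3], [6], [7]]

Insert each entry of the permutation into P by Schensted row insertion, recording in Q the position of each new cell.

Insert 3: appended to row 1. P = [[3]].
Insert 5: appended to row 1. P = [[3, 5]].
Insert 4: 4 bumps 5 from row 1; 5 starts row 2. P = [[3, 4], [5]].
Insert 6: appended to row 1. P = [[3, 4, 6], [5]].
Insert 7: appended to row 1. P = [[3, 4, 6, 7], [5]].
Insert 2: 2 bumps 3 from row 1; 3 bumps 5 from row 2; 5 starts row 3. P = [[2, 4, 6, 7], [3], [5]].
Insert 1: 1 bumps 2 from row 1; 2 bumps 3 from row 2; 3 bumps 5 from row 3; 5 starts row 4. P = [[1, 4, 6, 7], [2], [3], [5]].

So P = [[1, 4, 6, 7], [2], [3], [5]], Q = [[1, 2, 4, 5], [3], [6], [7]].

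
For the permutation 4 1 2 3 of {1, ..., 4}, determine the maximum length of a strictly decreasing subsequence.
2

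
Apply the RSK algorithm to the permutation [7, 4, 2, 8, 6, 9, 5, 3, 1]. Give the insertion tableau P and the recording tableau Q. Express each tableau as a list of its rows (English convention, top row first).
P = [[1, 3, 9], [2, 5], [4, 8], [6], [7]], Q = [[1, 4, 6], [2, 5], [3, 7], [8], [9]]

Insert each entry of the permutation into P by Schensted row insertion, recording in Q the position of each new cell.

After inserting 7: P = [[7]].
After inserting 4: P = [[4], [7]].
After inserting 2: P = [[2], [4], [7]].
After inserting 8: P = [[2, 8], [4], [7]].
After inserting 6: P = [[2, 6], [4, 8], [7]].
After inserting 9: P = [[2, 6, 9], [4, 8], [7]].
After inserting 5: P = [[2, 5, 9], [4, 6], [7, 8]].
After inserting 3: P = [[2, 3, 9], [4, 5], [6, 8], [7]].
After inserting 1: P = [[1, 3, 9], [2, 5], [4, 8], [6], [7]].

So P = [[1, 3, 9], [2, 5], [4, 8], [6], [7]], Q = [[1, 4, 6], [2, 5], [3, 7], [8], [9]].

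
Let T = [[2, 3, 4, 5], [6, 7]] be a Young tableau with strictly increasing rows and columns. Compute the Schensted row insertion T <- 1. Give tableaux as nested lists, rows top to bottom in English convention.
In row 1, 1 replaces 2 (the leftmost entry greater than 1); 2 is bumped to row 2. In row 2, 2 replaces 6 (the leftmost entry greater than 2); 6 is bumped to row 3. 6 starts a new row 3. The new tableau is [[1, 3, 4, 5], [2, 7], [6]].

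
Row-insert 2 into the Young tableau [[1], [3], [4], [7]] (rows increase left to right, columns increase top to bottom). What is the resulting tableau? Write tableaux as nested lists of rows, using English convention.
2 is larger than every entry of row 1, so it is appended to row 1. The new tableau is [[1, 2], [3], [4], [7]].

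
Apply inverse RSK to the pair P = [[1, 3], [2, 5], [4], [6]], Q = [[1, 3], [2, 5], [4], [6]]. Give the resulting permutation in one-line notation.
6 4 5 2 3 1

Reverse RSK: for i = n, n-1, ..., 1, locate i in Q, remove the corresponding corner cell from P, and reverse-bump its entry up through P; the value ejected from row 1 is w(i).

So w = 6 4 5 2 3 1.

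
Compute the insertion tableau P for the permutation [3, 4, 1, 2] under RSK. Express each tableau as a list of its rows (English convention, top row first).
Insert 3: appended to row 1. P = [[3]].
Insert 4: appended to row 1. P = [[3, 4]].
Insert 1: 1 bumps 3 from row 1; 3 starts row 2. P = [[1, 4], [3]].
Insert 2: 2 bumps 4 from row 1; 4 appends to row 2. P = [[1, 2], [3, 4]].

So P = [[1, 2], [3, 4]].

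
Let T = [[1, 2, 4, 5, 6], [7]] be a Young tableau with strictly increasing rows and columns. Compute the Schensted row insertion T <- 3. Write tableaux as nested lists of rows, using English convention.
[[1, 2, 3, 5, 6], [4], [7]]

In row 1, 3 replaces 4 (the leftmost entry greater than 3); 4 is bumped to row 2. In row 2, 4 replaces 7 (the leftmost entry greater than 4); 7 is bumped to row 3. 7 starts a new row 3. The new tableau is [[1, 2, 3, 5, 6], [4], [7]].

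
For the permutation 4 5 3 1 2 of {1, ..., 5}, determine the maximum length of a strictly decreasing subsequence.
3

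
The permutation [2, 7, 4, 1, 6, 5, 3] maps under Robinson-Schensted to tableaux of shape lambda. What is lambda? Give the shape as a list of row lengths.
[3, 2, 1, 1]

Row-insert each entry into an empty tableau.

After inserting 2: P = [[2]].
After inserting 7: P = [[2, 7]].
After inserting 4: P = [[2, 4], [7]].
After inserting 1: P = [[1, 4], [2], [7]].
After inserting 6: P = [[1, 4, 6], [2], [7]].
After inserting 5: P = [[1, 4, 5], [2, 6], [7]].
After inserting 3: P = [[1, 3, 5], [2, 4], [6], [7]].

The final insertion tableau P = [[1, 3, 5], [2, 4], [6], [7]] has shape [3, 2, 1, 1].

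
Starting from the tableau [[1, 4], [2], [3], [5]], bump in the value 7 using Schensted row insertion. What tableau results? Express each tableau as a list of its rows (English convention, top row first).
[[1, 4, 7], [2], [3], [5]]

7 is larger than every entry of row 1, so it is appended to row 1. The new tableau is [[1, 4, 7], [2], [3], [5]].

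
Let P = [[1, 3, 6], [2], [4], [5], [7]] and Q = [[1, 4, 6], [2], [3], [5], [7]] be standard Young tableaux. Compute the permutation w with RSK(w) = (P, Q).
Reverse the RSK construction: for i from n down to 1, find the cell of Q containing i, remove the entry at that cell from P, and reverse-bump it up through P; the value ejected from row 1 is w(i).

Step i=7: Q has 7 at row 5, column 1; remove 7 from row 5 of P and reverse-bump: 7 enters row 4 and ejects 5; 5 enters row 3 and ejects 4; 4 enters row 2 and ejects 2; 2 enters row 1 and ejects 1. So w(7) = 1. P is now [[2, 3, 6], [4], [5], [7]].
Step i=6: Q has 6 at row 1, column 3; remove that cell from P, ejecting 6. So w(6) = 6. P is now [[2, 3], [4], [5], [7]].
Step i=5: Q has 5 at row 4, column 1; remove 7 from row 4 of P and reverse-bump: 7 enters row 3 and ejects 5; 5 enters row 2 and ejects 4; 4 enters row 1 and ejects 3. So w(5) = 3. P is now [[2, 4], [5], [7]].
Step i=4: Q has 4 at row 1, column 2; remove that cell from P, ejecting 4. So w(4) = 4. P is now [[2], [5], [7]].
Step i=3: Q has 3 at row 3, column 1; remove 7 from row 3 of P and reverse-bump: 7 enters row 2 and ejects 5; 5 enters row 1 and ejects 2. So w(3) = 2. P is now [[5], [7]].
Step i=2: Q has 2 at row 2, column 1; remove 7 from row 2 of P and reverse-bump: 7 enters row 1 and ejects 5. So w(2) = 5. P is now [[7]].
Step i=1: Q has 1 at row 1, column 1; remove that cell from P, ejecting 7. So w(1) = 7. P is now [].

So w = 7 5 2 4 3 6 1.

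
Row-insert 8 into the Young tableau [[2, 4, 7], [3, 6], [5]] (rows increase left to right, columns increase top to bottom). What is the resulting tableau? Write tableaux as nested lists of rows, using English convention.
[[2, 4, 7, 8], [3, 6], [5]]

8 is larger than every entry of row 1, so it is appended to row 1. The new tableau is [[2, 4, 7, 8], [3, 6], [5]].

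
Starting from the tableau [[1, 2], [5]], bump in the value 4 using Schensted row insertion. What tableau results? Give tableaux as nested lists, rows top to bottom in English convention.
4 is larger than every entry of row 1, so it is appended to row 1. The new tableau is [[1, 2, 4], [5]].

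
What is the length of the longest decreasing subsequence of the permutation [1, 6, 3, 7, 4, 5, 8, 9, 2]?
3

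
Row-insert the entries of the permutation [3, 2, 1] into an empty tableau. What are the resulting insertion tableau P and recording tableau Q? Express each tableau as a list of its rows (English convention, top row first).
Insert each entry of the permutation into P by Schensted row insertion, recording in Q the position of each new cell.

Insert 3: appended to row 1. P = [[3]], Q = [[1]].
Insert 2: 2 bumps 3 from row 1; 3 starts row 2. P = [[2], [3]], Q = [[1], [2]].
Insert 1: 1 bumps 2 from row 1; 2 bumps 3 from row 2; 3 starts row 3. P = [[1], [2], [3]], Q = [[1], [2], [3]].

So P = [[1], [2], [3]], Q = [[1], [2], [3]].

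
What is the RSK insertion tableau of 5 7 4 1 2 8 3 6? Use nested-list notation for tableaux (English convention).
P = [[1, 2, 3, 6], [4, 7, 8], [5]]

Insert 5: appended to row 1. P = [[5]].
Insert 7: appended to row 1. P = [[5, 7]].
Insert 4: 4 bumps 5 from row 1; 5 starts row 2. P = [[4, 7], [5]].
Insert 1: 1 bumps 4 from row 1; 4 bumps 5 from row 2; 5 starts row 3. P = [[1, 7], [4], [5]].
Insert 2: 2 bumps 7 from row 1; 7 appends to row 2. P = [[1, 2], [4, 7], [5]].
Insert 8: appended to row 1. P = [[1, 2, 8], [4, 7], [5]].
Insert 3: 3 bumps 8 from row 1; 8 appends to row 2. P = [[1, 2, 3], [4, 7, 8], [5]].
Insert 6: appended to row 1. P = [[1, 2, 3, 6], [4, 7, 8], [5]].

So P = [[1, 2, 3, 6], [4, 7, 8], [5]].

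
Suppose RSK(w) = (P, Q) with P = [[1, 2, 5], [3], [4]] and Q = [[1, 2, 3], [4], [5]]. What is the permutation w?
Reverse the RSK construction: for i from n down to 1, find the cell of Q containing i, remove the entry at that cell from P, and reverse-bump it up through P; the value ejected from row 1 is w(i).

Step i=5: Q has 5 at row 3, column 1; remove 4 from row 3 of P and reverse-bump: 4 enters row 2 and ejects 3; 3 enters row 1 and ejects 2. So w(5) = 2. P is now [[1, 3, 5], [4]].
Step i=4: Q has 4 at row 2, column 1; remove 4 from row 2 of P and reverse-bump: 4 enters row 1 and ejects 3. So w(4) = 3. P is now [[1, 4, 5]].
Step i=3: Q has 3 at row 1, column 3; remove that cell from P, ejecting 5. So w(3) = 5. P is now [[1, 4]].
Step i=2: Q has 2 at row 1, column 2; remove that cell from P, ejecting 4. So w(2) = 4. P is now [[1]].
Step i=1: Q has 1 at row 1, column 1; remove that cell from P, ejecting 1. So w(1) = 1. P is now [].

So w = 1 4 5 3 2.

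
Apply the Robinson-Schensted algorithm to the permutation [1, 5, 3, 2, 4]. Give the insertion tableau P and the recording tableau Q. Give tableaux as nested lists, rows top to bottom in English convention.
P = [[1, 2, 4], [3], [5]], Q = [[1, 2, 5], [3], [4]]

Insert each entry of the permutation into P by Schensted row insertion, recording in Q the position of each new cell.

Insert 1: appended to row 1. P = [[1]], Q = [[1]].
Insert 5: appended to row 1. P = [[1, 5]], Q = [[1, 2]].
Insert 3: 3 bumps 5 from row 1; 5 starts row 2. P = [[1, 3], [5]], Q = [[1, 2], [3]].
Insert 2: 2 bumps 3 from row 1; 3 bumps 5 from row 2; 5 starts row 3. P = [[1, 2], [3], [5]], Q = [[1, 2], [3], [4]].
Insert 4: appended to row 1. P = [[1, 2, 4], [3], [5]], Q = [[1, 2, 5], [3], [4]].

So P = [[1, 2, 4], [3], [5]], Q = [[1, 2, 5], [3], [4]].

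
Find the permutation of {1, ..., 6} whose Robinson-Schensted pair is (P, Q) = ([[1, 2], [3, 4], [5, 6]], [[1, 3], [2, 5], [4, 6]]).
Reverse the RSK construction: for i from n down to 1, find the cell of Q containing i, remove the entry at that cell from P, and reverse-bump it up through P; the value ejected from row 1 is w(i).

Step i=6: Q has 6 at row 3, column 2; remove 6 from row 3 of P and reverse-bump: 6 enters row 2 and ejects 4; 4 enters row 1 and ejects 2. So w(6) = 2. P is now [[1, 4], [3, 6], [5]].
Step i=5: Q has 5 at row 2, column 2; remove 6 from row 2 of P and reverse-bump: 6 enters row 1 and ejects 4. So w(5) = 4. P is now [[1, 6], [3], [5]].
Step i=4: Q has 4 at row 3, column 1; remove 5 from row 3 of P and reverse-bump: 5 enters row 2 and ejects 3; 3 enters row 1 and ejects 1. So w(4) = 1. P is now [[3, 6], [5]].
Step i=3: Q has 3 at row 1, column 2; remove that cell from P, ejecting 6. So w(3) = 6. P is now [[3], [5]].
Step i=2: Q has 2 at row 2, column 1; remove 5 from row 2 of P and reverse-bump: 5 enters row 1 and ejects 3. So w(2) = 3. P is now [[5]].
Step i=1: Q has 1 at row 1, column 1; remove that cell from P, ejecting 5. So w(1) = 5. P is now [].

So w = 5 3 6 1 4 2.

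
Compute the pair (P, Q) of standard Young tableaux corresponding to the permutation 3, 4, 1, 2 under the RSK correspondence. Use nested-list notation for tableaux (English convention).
P = [[1, 2], [3, 4]], Q = [[1, 2], [3, 4]]

Insert each entry of the permutation into P by Schensted row insertion, recording in Q the position of each new cell.

Insert 3: appended to row 1. P = [[3]].
Insert 4: appended to row 1. P = [[3, 4]].
Insert 1: 1 bumps 3 from row 1; 3 starts row 2. P = [[1, 4], [3]].
Insert 2: 2 bumps 4 from row 1; 4 appends to row 2. P = [[1, 2], [3, 4]].

So P = [[1, 2], [3, 4]], Q = [[1, 2], [3, 4]].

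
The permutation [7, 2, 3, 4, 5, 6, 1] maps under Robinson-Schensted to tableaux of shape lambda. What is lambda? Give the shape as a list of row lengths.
RSK row insertion gives P = [[1, 3, 4, 5, 6], [2], [7]], which has shape [5, 1, 1].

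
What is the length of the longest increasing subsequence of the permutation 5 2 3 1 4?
3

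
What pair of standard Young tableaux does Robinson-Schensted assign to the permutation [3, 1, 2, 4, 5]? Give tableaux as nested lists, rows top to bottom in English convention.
P = [[1, 2, 4, 5], [3]], Q = [[1, 3, 4, 5], [2]]

Insert each entry of the permutation into P by Schensted row insertion, recording in Q the position of each new cell.

Insert 3: appended to row 1. P = [[3]].
Insert 1: 1 bumps 3 from row 1; 3 starts row 2. P = [[1], [3]].
Insert 2: appended to row 1. P = [[1, 2], [3]].
Insert 4: appended to row 1. P = [[1, 2, 4], [3]].
Insert 5: appended to row 1. P = [[1, 2, 4, 5], [3]].

So P = [[1, 2, 4, 5], [3]], Q = [[1, 3, 4, 5], [2]].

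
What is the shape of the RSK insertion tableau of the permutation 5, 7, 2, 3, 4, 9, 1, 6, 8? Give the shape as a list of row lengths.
[5, 3, 1]

Row-insert each entry into an empty tableau.

After inserting 5: P = [[5]].
After inserting 7: P = [[5, 7]].
After inserting 2: P = [[2, 7], [5]].
After inserting 3: P = [[2, 3], [5, 7]].
After inserting 4: P = [[2, 3, 4], [5, 7]].
After inserting 9: P = [[2, 3, 4, 9], [5, 7]].
After inserting 1: P = [[1, 3, 4, 9], [2, 7], [5]].
After inserting 6: P = [[1, 3, 4, 6], [2, 7, 9], [5]].
After inserting 8: P = [[1, 3, 4, 6, 8], [2, 7, 9], [5]].

The final insertion tableau P = [[1, 3, 4, 6, 8], [2, 7, 9], [5]] has shape [5, 3, 1].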